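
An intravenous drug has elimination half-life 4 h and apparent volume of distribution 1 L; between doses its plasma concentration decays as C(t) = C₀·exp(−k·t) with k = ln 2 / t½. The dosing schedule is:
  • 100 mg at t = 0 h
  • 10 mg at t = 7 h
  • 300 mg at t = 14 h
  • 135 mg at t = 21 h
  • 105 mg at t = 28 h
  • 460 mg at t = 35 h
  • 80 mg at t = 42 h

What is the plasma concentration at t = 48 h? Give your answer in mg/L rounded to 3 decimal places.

82.033 mg/L

k = ln 2 / 4 = 0.17329 per h
Dose 1 (100 mg at t=0 h): 100·exp(−0.17329·48) = 0.024 mg/L
Dose 2 (10 mg at t=7 h): 10·exp(−0.17329·41) = 0.008 mg/L
Dose 3 (300 mg at t=14 h): 300·exp(−0.17329·34) = 0.829 mg/L
Dose 4 (135 mg at t=21 h): 135·exp(−0.17329·27) = 1.254 mg/L
Dose 5 (105 mg at t=28 h): 105·exp(−0.17329·20) = 3.281 mg/L
Dose 6 (460 mg at t=35 h): 460·exp(−0.17329·13) = 48.352 mg/L
Dose 7 (80 mg at t=42 h): 80·exp(−0.17329·6) = 28.284 mg/L
C(48) = 0.024 + 0.008 + 0.829 + 1.254 + 3.281 + 48.352 + 28.284 = 82.033 mg/L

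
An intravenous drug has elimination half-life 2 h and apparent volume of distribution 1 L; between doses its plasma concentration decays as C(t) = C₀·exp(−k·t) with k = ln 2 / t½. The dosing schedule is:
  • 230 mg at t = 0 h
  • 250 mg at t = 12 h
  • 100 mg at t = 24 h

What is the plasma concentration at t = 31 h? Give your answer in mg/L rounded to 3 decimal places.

k = ln 2 / 2 = 0.34657 per h
Dose 1 (230 mg at t=0 h): 230·exp(−0.34657·31) = 0.005 mg/L
Dose 2 (250 mg at t=12 h): 250·exp(−0.34657·19) = 0.345 mg/L
Dose 3 (100 mg at t=24 h): 100·exp(−0.34657·7) = 8.839 mg/L
C(31) = 0.005 + 0.345 + 8.839 = 9.189 mg/L

9.189 mg/L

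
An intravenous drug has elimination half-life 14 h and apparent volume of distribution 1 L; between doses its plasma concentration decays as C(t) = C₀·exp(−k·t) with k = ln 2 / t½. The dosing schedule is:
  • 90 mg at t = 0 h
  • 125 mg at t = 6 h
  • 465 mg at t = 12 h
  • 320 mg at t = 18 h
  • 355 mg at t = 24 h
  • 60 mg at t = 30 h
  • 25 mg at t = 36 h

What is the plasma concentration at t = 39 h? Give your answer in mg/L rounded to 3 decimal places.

501.638 mg/L

k = ln 2 / 14 = 0.04951 per h
Dose 1 (90 mg at t=0 h): 90·exp(−0.04951·39) = 13.051 mg/L
Dose 2 (125 mg at t=6 h): 125·exp(−0.04951·33) = 24.397 mg/L
Dose 3 (465 mg at t=12 h): 465·exp(−0.04951·27) = 122.150 mg/L
Dose 4 (320 mg at t=18 h): 320·exp(−0.04951·21) = 113.137 mg/L
Dose 5 (355 mg at t=24 h): 355·exp(−0.04951·15) = 168.926 mg/L
Dose 6 (60 mg at t=30 h): 60·exp(−0.04951·9) = 38.427 mg/L
Dose 7 (25 mg at t=36 h): 25·exp(−0.04951·3) = 21.549 mg/L
C(39) = 13.051 + 24.397 + 122.150 + 113.137 + 168.926 + 38.427 + 21.549 = 501.638 mg/L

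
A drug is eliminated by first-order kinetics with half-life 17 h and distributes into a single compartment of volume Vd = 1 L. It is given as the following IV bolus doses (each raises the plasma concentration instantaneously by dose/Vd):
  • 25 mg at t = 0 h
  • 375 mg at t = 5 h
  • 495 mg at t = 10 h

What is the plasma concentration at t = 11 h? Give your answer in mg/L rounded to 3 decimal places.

784.807 mg/L

k = ln 2 / 17 = 0.04077 per h
Dose 1 (25 mg at t=0 h): 25·exp(−0.04077·11) = 15.965 mg/L
Dose 2 (375 mg at t=5 h): 375·exp(−0.04077·6) = 293.620 mg/L
Dose 3 (495 mg at t=10 h): 495·exp(−0.04077·1) = 475.223 mg/L
C(11) = 15.965 + 293.620 + 475.223 = 784.807 mg/L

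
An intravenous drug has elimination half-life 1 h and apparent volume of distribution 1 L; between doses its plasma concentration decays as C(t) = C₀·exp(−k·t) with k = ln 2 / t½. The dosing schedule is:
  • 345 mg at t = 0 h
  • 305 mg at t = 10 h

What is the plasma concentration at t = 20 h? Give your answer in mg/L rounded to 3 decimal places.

0.298 mg/L

k = ln 2 / 1 = 0.69315 per h
Dose 1 (345 mg at t=0 h): 345·exp(−0.69315·20) = 0.000 mg/L
Dose 2 (305 mg at t=10 h): 305·exp(−0.69315·10) = 0.298 mg/L
C(20) = 0.000 + 0.298 = 0.298 mg/L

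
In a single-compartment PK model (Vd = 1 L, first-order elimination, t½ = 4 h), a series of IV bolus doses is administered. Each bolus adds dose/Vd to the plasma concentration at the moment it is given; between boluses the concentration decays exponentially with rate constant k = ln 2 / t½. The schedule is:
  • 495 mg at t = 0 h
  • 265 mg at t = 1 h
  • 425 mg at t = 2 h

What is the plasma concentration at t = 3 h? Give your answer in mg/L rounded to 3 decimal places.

839.093 mg/L

k = ln 2 / 4 = 0.17329 per h
Dose 1 (495 mg at t=0 h): 495·exp(−0.17329·3) = 294.329 mg/L
Dose 2 (265 mg at t=1 h): 265·exp(−0.17329·2) = 187.383 mg/L
Dose 3 (425 mg at t=2 h): 425·exp(−0.17329·1) = 357.381 mg/L
C(3) = 294.329 + 187.383 + 357.381 = 839.093 mg/L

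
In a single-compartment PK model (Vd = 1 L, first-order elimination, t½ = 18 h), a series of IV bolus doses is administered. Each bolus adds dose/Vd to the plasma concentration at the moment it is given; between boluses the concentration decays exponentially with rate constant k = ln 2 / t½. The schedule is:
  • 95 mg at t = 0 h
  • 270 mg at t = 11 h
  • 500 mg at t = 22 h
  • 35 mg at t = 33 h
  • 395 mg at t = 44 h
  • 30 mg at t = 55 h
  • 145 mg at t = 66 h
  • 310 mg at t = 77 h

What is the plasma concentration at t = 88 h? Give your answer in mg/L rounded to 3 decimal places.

406.800 mg/L

k = ln 2 / 18 = 0.03851 per h
Dose 1 (95 mg at t=0 h): 95·exp(−0.03851·88) = 3.206 mg/L
Dose 2 (270 mg at t=11 h): 270·exp(−0.03851·77) = 13.920 mg/L
Dose 3 (500 mg at t=22 h): 500·exp(−0.03851·66) = 39.373 mg/L
Dose 4 (35 mg at t=33 h): 35·exp(−0.03851·55) = 4.210 mg/L
Dose 5 (395 mg at t=44 h): 395·exp(−0.03851·44) = 72.568 mg/L
Dose 6 (30 mg at t=55 h): 30·exp(−0.03851·33) = 8.418 mg/L
Dose 7 (145 mg at t=66 h): 145·exp(−0.03851·22) = 62.150 mg/L
Dose 8 (310 mg at t=77 h): 310·exp(−0.03851·11) = 202.955 mg/L
C(88) = 3.206 + 13.920 + 39.373 + 4.210 + 72.568 + 8.418 + 62.150 + 202.955 = 406.800 mg/L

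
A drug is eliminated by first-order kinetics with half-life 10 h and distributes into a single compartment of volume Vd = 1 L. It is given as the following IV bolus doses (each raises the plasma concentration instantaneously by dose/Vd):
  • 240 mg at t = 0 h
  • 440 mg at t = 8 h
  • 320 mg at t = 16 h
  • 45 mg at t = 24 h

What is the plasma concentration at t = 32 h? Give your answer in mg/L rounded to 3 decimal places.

240.887 mg/L

k = ln 2 / 10 = 0.06931 per h
Dose 1 (240 mg at t=0 h): 240·exp(−0.06931·32) = 26.117 mg/L
Dose 2 (440 mg at t=8 h): 440·exp(−0.06931·24) = 83.364 mg/L
Dose 3 (320 mg at t=16 h): 320·exp(−0.06931·16) = 105.561 mg/L
Dose 4 (45 mg at t=24 h): 45·exp(−0.06931·8) = 25.846 mg/L
C(32) = 26.117 + 83.364 + 105.561 + 25.846 = 240.887 mg/L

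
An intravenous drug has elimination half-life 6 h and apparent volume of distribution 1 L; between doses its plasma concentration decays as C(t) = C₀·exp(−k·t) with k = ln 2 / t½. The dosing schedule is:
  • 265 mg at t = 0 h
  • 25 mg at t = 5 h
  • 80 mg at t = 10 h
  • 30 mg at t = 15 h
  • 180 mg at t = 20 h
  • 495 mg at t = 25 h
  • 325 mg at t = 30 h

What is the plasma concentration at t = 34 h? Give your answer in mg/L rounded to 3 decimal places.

429.897 mg/L

k = ln 2 / 6 = 0.11552 per h
Dose 1 (265 mg at t=0 h): 265·exp(−0.11552·34) = 5.217 mg/L
Dose 2 (25 mg at t=5 h): 25·exp(−0.11552·29) = 0.877 mg/L
Dose 3 (80 mg at t=10 h): 80·exp(−0.11552·24) = 5.000 mg/L
Dose 4 (30 mg at t=15 h): 30·exp(−0.11552·19) = 3.341 mg/L
Dose 5 (180 mg at t=20 h): 180·exp(−0.11552·14) = 35.717 mg/L
Dose 6 (495 mg at t=25 h): 495·exp(−0.11552·9) = 175.009 mg/L
Dose 7 (325 mg at t=30 h): 325·exp(−0.11552·4) = 204.737 mg/L
C(34) = 5.217 + 0.877 + 5.000 + 3.341 + 35.717 + 175.009 + 204.737 = 429.897 mg/L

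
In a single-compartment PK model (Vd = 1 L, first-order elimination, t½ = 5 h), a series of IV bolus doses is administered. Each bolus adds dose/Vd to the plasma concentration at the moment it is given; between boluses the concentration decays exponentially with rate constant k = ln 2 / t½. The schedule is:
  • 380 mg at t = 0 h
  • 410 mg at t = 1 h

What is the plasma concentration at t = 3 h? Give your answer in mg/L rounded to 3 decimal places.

k = ln 2 / 5 = 0.13863 per h
Dose 1 (380 mg at t=0 h): 380·exp(−0.13863·3) = 250.707 mg/L
Dose 2 (410 mg at t=1 h): 410·exp(−0.13863·2) = 310.722 mg/L
C(3) = 250.707 + 310.722 = 561.428 mg/L

561.428 mg/L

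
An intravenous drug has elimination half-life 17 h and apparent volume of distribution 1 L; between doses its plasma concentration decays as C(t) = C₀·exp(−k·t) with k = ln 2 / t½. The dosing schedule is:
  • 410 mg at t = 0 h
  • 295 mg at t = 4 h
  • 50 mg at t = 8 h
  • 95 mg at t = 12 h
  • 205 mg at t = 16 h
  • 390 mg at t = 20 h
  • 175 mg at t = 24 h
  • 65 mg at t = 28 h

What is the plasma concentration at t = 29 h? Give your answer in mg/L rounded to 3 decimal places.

k = ln 2 / 17 = 0.04077 per h
Dose 1 (410 mg at t=0 h): 410·exp(−0.04077·29) = 125.679 mg/L
Dose 2 (295 mg at t=4 h): 295·exp(−0.04077·25) = 106.446 mg/L
Dose 3 (50 mg at t=8 h): 50·exp(−0.04077·21) = 21.238 mg/L
Dose 4 (95 mg at t=12 h): 95·exp(−0.04077·17) = 47.500 mg/L
Dose 5 (205 mg at t=16 h): 205·exp(−0.04077·13) = 120.658 mg/L
Dose 6 (390 mg at t=20 h): 390·exp(−0.04077·9) = 270.206 mg/L
Dose 7 (175 mg at t=24 h): 175·exp(−0.04077·5) = 142.725 mg/L
Dose 8 (65 mg at t=28 h): 65·exp(−0.04077·1) = 62.403 mg/L
C(29) = 125.679 + 106.446 + 21.238 + 47.500 + 120.658 + 270.206 + 142.725 + 62.403 = 896.855 mg/L

896.855 mg/L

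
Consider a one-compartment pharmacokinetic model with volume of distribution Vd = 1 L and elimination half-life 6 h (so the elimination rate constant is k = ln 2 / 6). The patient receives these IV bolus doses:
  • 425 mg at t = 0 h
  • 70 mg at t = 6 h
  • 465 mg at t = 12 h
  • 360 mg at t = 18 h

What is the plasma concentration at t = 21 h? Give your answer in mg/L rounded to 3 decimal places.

k = ln 2 / 6 = 0.11552 per h
Dose 1 (425 mg at t=0 h): 425·exp(−0.11552·21) = 37.565 mg/L
Dose 2 (70 mg at t=6 h): 70·exp(−0.11552·15) = 12.374 mg/L
Dose 3 (465 mg at t=12 h): 465·exp(−0.11552·9) = 164.402 mg/L
Dose 4 (360 mg at t=18 h): 360·exp(−0.11552·3) = 254.558 mg/L
C(21) = 37.565 + 12.374 + 164.402 + 254.558 = 468.900 mg/L

468.900 mg/L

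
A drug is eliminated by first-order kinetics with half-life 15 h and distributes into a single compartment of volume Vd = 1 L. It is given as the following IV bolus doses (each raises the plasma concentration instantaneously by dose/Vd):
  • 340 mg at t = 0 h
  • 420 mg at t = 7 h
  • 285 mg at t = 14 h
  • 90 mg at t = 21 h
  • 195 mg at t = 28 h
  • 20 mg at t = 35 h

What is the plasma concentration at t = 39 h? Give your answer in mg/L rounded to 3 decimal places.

k = ln 2 / 15 = 0.04621 per h
Dose 1 (340 mg at t=0 h): 340·exp(−0.04621·39) = 56.079 mg/L
Dose 2 (420 mg at t=7 h): 420·exp(−0.04621·32) = 95.731 mg/L
Dose 3 (285 mg at t=14 h): 285·exp(−0.04621·25) = 89.769 mg/L
Dose 4 (90 mg at t=21 h): 90·exp(−0.04621·18) = 39.175 mg/L
Dose 5 (195 mg at t=28 h): 195·exp(−0.04621·11) = 117.295 mg/L
Dose 6 (20 mg at t=35 h): 20·exp(−0.04621·4) = 16.625 mg/L
C(39) = 56.079 + 95.731 + 89.769 + 39.175 + 117.295 + 16.625 = 414.674 mg/L

414.674 mg/L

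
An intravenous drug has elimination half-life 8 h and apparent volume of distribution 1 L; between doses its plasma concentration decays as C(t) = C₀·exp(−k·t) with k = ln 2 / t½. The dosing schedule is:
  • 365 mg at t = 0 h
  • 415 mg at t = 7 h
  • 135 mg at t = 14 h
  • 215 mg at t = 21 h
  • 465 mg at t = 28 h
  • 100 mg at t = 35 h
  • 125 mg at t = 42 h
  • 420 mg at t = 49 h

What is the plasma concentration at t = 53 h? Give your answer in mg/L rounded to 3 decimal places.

k = ln 2 / 8 = 0.08664 per h
Dose 1 (365 mg at t=0 h): 365·exp(−0.08664·53) = 3.698 mg/L
Dose 2 (415 mg at t=7 h): 415·exp(−0.08664·46) = 7.711 mg/L
Dose 3 (135 mg at t=14 h): 135·exp(−0.08664·39) = 4.601 mg/L
Dose 4 (215 mg at t=21 h): 215·exp(−0.08664·32) = 13.438 mg/L
Dose 5 (465 mg at t=28 h): 465·exp(−0.08664·25) = 53.301 mg/L
Dose 6 (100 mg at t=35 h): 100·exp(−0.08664·18) = 21.022 mg/L
Dose 7 (125 mg at t=42 h): 125·exp(−0.08664·11) = 48.194 mg/L
Dose 8 (420 mg at t=49 h): 420·exp(−0.08664·4) = 296.985 mg/L
C(53) = 3.698 + 7.711 + 4.601 + 13.438 + 53.301 + 21.022 + 48.194 + 296.985 = 448.950 mg/L

448.950 mg/L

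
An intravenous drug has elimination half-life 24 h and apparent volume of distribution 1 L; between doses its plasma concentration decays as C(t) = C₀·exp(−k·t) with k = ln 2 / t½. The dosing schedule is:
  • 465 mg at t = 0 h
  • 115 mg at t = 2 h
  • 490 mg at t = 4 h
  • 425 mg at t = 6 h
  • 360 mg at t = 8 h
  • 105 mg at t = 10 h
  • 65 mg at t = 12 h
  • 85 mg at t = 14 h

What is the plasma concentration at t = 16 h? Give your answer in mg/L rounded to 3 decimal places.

k = ln 2 / 24 = 0.02888 per h
Dose 1 (465 mg at t=0 h): 465·exp(−0.02888·16) = 292.932 mg/L
Dose 2 (115 mg at t=2 h): 115·exp(−0.02888·14) = 76.753 mg/L
Dose 3 (490 mg at t=4 h): 490·exp(−0.02888·12) = 346.482 mg/L
Dose 4 (425 mg at t=6 h): 425·exp(−0.02888·10) = 318.390 mg/L
Dose 5 (360 mg at t=8 h): 360·exp(−0.02888·8) = 285.732 mg/L
Dose 6 (105 mg at t=10 h): 105·exp(−0.02888·6) = 88.294 mg/L
Dose 7 (65 mg at t=12 h): 65·exp(−0.02888·4) = 57.908 mg/L
Dose 8 (85 mg at t=14 h): 85·exp(−0.02888·2) = 80.229 mg/L
C(16) = 292.932 + 76.753 + 346.482 + 318.390 + 285.732 + 88.294 + 57.908 + 80.229 = 1546.722 mg/L

1546.722 mg/L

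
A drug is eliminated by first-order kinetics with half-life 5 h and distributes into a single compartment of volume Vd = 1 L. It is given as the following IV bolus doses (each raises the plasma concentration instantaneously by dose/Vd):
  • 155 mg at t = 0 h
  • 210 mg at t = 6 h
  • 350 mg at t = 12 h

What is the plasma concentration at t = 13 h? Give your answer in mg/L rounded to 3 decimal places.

k = ln 2 / 5 = 0.13863 per h
Dose 1 (155 mg at t=0 h): 155·exp(−0.13863·13) = 25.565 mg/L
Dose 2 (210 mg at t=6 h): 210·exp(−0.13863·7) = 79.575 mg/L
Dose 3 (350 mg at t=12 h): 350·exp(−0.13863·1) = 304.693 mg/L
C(13) = 25.565 + 79.575 + 304.693 = 409.833 mg/L

409.833 mg/L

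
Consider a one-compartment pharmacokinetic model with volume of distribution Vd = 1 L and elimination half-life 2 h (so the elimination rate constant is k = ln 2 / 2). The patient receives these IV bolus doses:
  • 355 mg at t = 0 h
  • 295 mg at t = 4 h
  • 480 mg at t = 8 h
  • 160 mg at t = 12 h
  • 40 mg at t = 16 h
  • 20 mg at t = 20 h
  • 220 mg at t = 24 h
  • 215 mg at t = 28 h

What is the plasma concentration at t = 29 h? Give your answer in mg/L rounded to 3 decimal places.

k = ln 2 / 2 = 0.34657 per h
Dose 1 (355 mg at t=0 h): 355·exp(−0.34657·29) = 0.015 mg/L
Dose 2 (295 mg at t=4 h): 295·exp(−0.34657·25) = 0.051 mg/L
Dose 3 (480 mg at t=8 h): 480·exp(−0.34657·21) = 0.331 mg/L
Dose 4 (160 mg at t=12 h): 160·exp(−0.34657·17) = 0.442 mg/L
Dose 5 (40 mg at t=16 h): 40·exp(−0.34657·13) = 0.442 mg/L
Dose 6 (20 mg at t=20 h): 20·exp(−0.34657·9) = 0.884 mg/L
Dose 7 (220 mg at t=24 h): 220·exp(−0.34657·5) = 38.891 mg/L
Dose 8 (215 mg at t=28 h): 215·exp(−0.34657·1) = 152.028 mg/L
C(29) = 0.015 + 0.051 + 0.331 + 0.442 + 0.442 + 0.884 + 38.891 + 152.028 = 193.084 mg/L

193.084 mg/L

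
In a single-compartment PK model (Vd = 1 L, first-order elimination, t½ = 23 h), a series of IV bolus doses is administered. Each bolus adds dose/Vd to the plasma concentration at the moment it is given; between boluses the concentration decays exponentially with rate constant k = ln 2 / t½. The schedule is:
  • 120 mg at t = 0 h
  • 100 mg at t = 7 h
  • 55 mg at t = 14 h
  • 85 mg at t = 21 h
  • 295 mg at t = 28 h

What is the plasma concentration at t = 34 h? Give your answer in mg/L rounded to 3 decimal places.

421.144 mg/L

k = ln 2 / 23 = 0.03014 per h
Dose 1 (120 mg at t=0 h): 120·exp(−0.03014·34) = 43.071 mg/L
Dose 2 (100 mg at t=7 h): 100·exp(−0.03014·27) = 44.322 mg/L
Dose 3 (55 mg at t=14 h): 55·exp(−0.03014·20) = 30.102 mg/L
Dose 4 (85 mg at t=21 h): 85·exp(−0.03014·13) = 57.448 mg/L
Dose 5 (295 mg at t=28 h): 295·exp(−0.03014·6) = 246.202 mg/L
C(34) = 43.071 + 44.322 + 30.102 + 57.448 + 246.202 = 421.144 mg/L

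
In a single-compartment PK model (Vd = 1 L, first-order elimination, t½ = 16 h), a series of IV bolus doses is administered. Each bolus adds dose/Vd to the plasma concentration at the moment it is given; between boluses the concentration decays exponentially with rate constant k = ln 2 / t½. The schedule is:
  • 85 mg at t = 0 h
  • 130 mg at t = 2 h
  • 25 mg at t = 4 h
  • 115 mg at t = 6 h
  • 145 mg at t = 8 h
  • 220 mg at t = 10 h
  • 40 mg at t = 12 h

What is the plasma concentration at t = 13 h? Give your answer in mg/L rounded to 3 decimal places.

k = ln 2 / 16 = 0.04332 per h
Dose 1 (85 mg at t=0 h): 85·exp(−0.04332·13) = 48.399 mg/L
Dose 2 (130 mg at t=2 h): 130·exp(−0.04332·11) = 80.721 mg/L
Dose 3 (25 mg at t=4 h): 25·exp(−0.04332·9) = 16.928 mg/L
Dose 4 (115 mg at t=6 h): 115·exp(−0.04332·7) = 84.918 mg/L
Dose 5 (145 mg at t=8 h): 145·exp(−0.04332·5) = 116.761 mg/L
Dose 6 (220 mg at t=10 h): 220·exp(−0.04332·3) = 193.188 mg/L
Dose 7 (40 mg at t=12 h): 40·exp(−0.04332·1) = 38.304 mg/L
C(13) = 48.399 + 80.721 + 16.928 + 84.918 + 116.761 + 193.188 + 38.304 = 579.217 mg/L

579.217 mg/L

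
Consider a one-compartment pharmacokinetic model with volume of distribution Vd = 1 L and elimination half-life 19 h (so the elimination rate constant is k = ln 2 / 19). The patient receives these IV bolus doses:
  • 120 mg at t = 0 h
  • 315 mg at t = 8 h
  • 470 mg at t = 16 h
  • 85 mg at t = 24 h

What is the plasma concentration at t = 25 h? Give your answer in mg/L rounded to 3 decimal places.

k = ln 2 / 19 = 0.03648 per h
Dose 1 (120 mg at t=0 h): 120·exp(−0.03648·25) = 48.205 mg/L
Dose 2 (315 mg at t=8 h): 315·exp(−0.03648·17) = 169.421 mg/L
Dose 3 (470 mg at t=16 h): 470·exp(−0.03648·9) = 338.458 mg/L
Dose 4 (85 mg at t=24 h): 85·exp(−0.03648·1) = 81.955 mg/L
C(25) = 48.205 + 169.421 + 338.458 + 81.955 = 638.039 mg/L

638.039 mg/L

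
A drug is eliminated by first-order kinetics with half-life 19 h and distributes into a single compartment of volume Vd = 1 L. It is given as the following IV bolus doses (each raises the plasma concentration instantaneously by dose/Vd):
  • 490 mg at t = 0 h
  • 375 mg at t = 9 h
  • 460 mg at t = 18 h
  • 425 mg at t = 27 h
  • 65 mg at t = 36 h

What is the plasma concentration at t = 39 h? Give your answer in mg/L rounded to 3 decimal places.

k = ln 2 / 19 = 0.03648 per h
Dose 1 (490 mg at t=0 h): 490·exp(−0.03648·39) = 118.112 mg/L
Dose 2 (375 mg at t=9 h): 375·exp(−0.03648·30) = 125.522 mg/L
Dose 3 (460 mg at t=18 h): 460·exp(−0.03648·21) = 213.816 mg/L
Dose 4 (425 mg at t=27 h): 425·exp(−0.03648·12) = 274.325 mg/L
Dose 5 (65 mg at t=36 h): 65·exp(−0.03648·3) = 58.262 mg/L
C(39) = 118.112 + 125.522 + 213.816 + 274.325 + 58.262 = 790.036 mg/L

790.036 mg/L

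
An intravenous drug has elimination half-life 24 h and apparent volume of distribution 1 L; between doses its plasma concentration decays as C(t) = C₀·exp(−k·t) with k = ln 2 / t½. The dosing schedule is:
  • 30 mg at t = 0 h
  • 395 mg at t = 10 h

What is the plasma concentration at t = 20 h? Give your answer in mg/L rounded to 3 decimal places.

k = ln 2 / 24 = 0.02888 per h
Dose 1 (30 mg at t=0 h): 30·exp(−0.02888·20) = 16.837 mg/L
Dose 2 (395 mg at t=10 h): 395·exp(−0.02888·10) = 295.916 mg/L
C(20) = 16.837 + 295.916 = 312.753 mg/L

312.753 mg/L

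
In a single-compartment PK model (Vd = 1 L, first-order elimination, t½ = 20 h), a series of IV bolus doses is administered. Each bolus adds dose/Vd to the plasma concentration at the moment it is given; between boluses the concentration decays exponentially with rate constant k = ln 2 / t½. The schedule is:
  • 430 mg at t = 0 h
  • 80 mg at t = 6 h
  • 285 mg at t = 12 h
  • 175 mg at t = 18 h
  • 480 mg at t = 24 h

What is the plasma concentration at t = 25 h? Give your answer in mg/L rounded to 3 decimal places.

1004.780 mg/L

k = ln 2 / 20 = 0.03466 per h
Dose 1 (430 mg at t=0 h): 430·exp(−0.03466·25) = 180.793 mg/L
Dose 2 (80 mg at t=6 h): 80·exp(−0.03466·19) = 41.411 mg/L
Dose 3 (285 mg at t=12 h): 285·exp(−0.03466·13) = 181.625 mg/L
Dose 4 (175 mg at t=18 h): 175·exp(−0.03466·7) = 137.302 mg/L
Dose 5 (480 mg at t=24 h): 480·exp(−0.03466·1) = 463.649 mg/L
C(25) = 180.793 + 41.411 + 181.625 + 137.302 + 463.649 = 1004.780 mg/L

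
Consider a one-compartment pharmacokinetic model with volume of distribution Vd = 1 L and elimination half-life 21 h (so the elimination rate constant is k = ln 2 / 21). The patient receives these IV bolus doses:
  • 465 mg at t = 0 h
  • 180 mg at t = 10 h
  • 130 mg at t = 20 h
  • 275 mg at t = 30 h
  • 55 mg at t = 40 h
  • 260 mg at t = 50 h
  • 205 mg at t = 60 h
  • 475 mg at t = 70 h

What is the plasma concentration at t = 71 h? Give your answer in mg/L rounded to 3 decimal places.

915.807 mg/L

k = ln 2 / 21 = 0.03301 per h
Dose 1 (465 mg at t=0 h): 465·exp(−0.03301·71) = 44.636 mg/L
Dose 2 (180 mg at t=10 h): 180·exp(−0.03301·61) = 24.035 mg/L
Dose 3 (130 mg at t=20 h): 130·exp(−0.03301·51) = 24.147 mg/L
Dose 4 (275 mg at t=30 h): 275·exp(−0.03301·41) = 71.057 mg/L
Dose 5 (55 mg at t=40 h): 55·exp(−0.03301·31) = 19.769 mg/L
Dose 6 (260 mg at t=50 h): 260·exp(−0.03301·21) = 130.000 mg/L
Dose 7 (205 mg at t=60 h): 205·exp(−0.03301·11) = 142.584 mg/L
Dose 8 (475 mg at t=70 h): 475·exp(−0.03301·1) = 459.578 mg/L
C(71) = 44.636 + 24.035 + 24.147 + 71.057 + 19.769 + 130.000 + 142.584 + 459.578 = 915.807 mg/L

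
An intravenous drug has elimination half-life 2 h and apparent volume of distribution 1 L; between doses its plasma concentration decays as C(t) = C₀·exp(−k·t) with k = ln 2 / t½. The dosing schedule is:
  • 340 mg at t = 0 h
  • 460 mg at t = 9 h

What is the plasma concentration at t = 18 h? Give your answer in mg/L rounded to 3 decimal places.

20.993 mg/L

k = ln 2 / 2 = 0.34657 per h
Dose 1 (340 mg at t=0 h): 340·exp(−0.34657·18) = 0.664 mg/L
Dose 2 (460 mg at t=9 h): 460·exp(−0.34657·9) = 20.329 mg/L
C(18) = 0.664 + 20.329 = 20.993 mg/L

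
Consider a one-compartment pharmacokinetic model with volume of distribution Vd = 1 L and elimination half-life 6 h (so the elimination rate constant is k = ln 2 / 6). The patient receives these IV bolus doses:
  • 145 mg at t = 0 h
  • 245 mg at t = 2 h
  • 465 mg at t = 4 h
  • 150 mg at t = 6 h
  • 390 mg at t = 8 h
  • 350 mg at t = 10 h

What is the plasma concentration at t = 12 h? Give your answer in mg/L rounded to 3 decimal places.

k = ln 2 / 6 = 0.11552 per h
Dose 1 (145 mg at t=0 h): 145·exp(−0.11552·12) = 36.250 mg/L
Dose 2 (245 mg at t=2 h): 245·exp(−0.11552·10) = 77.170 mg/L
Dose 3 (465 mg at t=4 h): 465·exp(−0.11552·8) = 184.535 mg/L
Dose 4 (150 mg at t=6 h): 150·exp(−0.11552·6) = 75.000 mg/L
Dose 5 (390 mg at t=8 h): 390·exp(−0.11552·4) = 245.685 mg/L
Dose 6 (350 mg at t=10 h): 350·exp(−0.11552·2) = 277.795 mg/L
C(12) = 36.250 + 77.170 + 184.535 + 75.000 + 245.685 + 277.795 = 896.435 mg/L

896.435 mg/L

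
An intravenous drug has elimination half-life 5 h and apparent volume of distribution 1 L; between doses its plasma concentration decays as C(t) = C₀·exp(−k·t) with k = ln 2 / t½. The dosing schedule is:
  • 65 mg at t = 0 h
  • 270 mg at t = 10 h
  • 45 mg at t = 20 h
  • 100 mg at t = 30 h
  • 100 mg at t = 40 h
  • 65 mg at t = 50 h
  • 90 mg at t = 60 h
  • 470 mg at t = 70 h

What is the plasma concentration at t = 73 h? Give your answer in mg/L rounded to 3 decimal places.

k = ln 2 / 5 = 0.13863 per h
Dose 1 (65 mg at t=0 h): 65·exp(−0.13863·73) = 0.003 mg/L
Dose 2 (270 mg at t=10 h): 270·exp(−0.13863·63) = 0.043 mg/L
Dose 3 (45 mg at t=20 h): 45·exp(−0.13863·53) = 0.029 mg/L
Dose 4 (100 mg at t=30 h): 100·exp(−0.13863·43) = 0.258 mg/L
Dose 5 (100 mg at t=40 h): 100·exp(−0.13863·33) = 1.031 mg/L
Dose 6 (65 mg at t=50 h): 65·exp(−0.13863·23) = 2.680 mg/L
Dose 7 (90 mg at t=60 h): 90·exp(−0.13863·13) = 14.844 mg/L
Dose 8 (470 mg at t=70 h): 470·exp(−0.13863·3) = 310.084 mg/L
C(73) = 0.003 + 0.043 + 0.029 + 0.258 + 1.031 + 2.680 + 14.844 + 310.084 = 328.973 mg/L

328.973 mg/L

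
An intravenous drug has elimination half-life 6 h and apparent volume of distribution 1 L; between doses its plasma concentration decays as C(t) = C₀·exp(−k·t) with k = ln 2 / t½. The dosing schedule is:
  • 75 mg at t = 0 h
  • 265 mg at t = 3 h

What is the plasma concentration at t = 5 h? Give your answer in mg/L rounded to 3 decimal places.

k = ln 2 / 6 = 0.11552 per h
Dose 1 (75 mg at t=0 h): 75·exp(−0.11552·5) = 42.092 mg/L
Dose 2 (265 mg at t=3 h): 265·exp(−0.11552·2) = 210.331 mg/L
C(5) = 42.092 + 210.331 = 252.423 mg/L

252.423 mg/L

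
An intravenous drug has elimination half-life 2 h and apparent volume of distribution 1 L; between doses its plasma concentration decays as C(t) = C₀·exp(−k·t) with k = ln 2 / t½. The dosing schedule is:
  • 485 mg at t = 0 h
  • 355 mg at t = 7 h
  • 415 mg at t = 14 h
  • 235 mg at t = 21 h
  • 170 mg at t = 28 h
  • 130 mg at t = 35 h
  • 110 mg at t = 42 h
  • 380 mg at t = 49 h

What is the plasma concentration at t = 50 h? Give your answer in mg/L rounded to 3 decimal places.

276.389 mg/L

k = ln 2 / 2 = 0.34657 per h
Dose 1 (485 mg at t=0 h): 485·exp(−0.34657·50) = 0.000 mg/L
Dose 2 (355 mg at t=7 h): 355·exp(−0.34657·43) = 0.000 mg/L
Dose 3 (415 mg at t=14 h): 415·exp(−0.34657·36) = 0.002 mg/L
Dose 4 (235 mg at t=21 h): 235·exp(−0.34657·29) = 0.010 mg/L
Dose 5 (170 mg at t=28 h): 170·exp(−0.34657·22) = 0.083 mg/L
Dose 6 (130 mg at t=35 h): 130·exp(−0.34657·15) = 0.718 mg/L
Dose 7 (110 mg at t=42 h): 110·exp(−0.34657·8) = 6.875 mg/L
Dose 8 (380 mg at t=49 h): 380·exp(−0.34657·1) = 268.701 mg/L
C(50) = 0.000 + 0.000 + 0.002 + 0.010 + 0.083 + 0.718 + 6.875 + 268.701 = 276.389 mg/L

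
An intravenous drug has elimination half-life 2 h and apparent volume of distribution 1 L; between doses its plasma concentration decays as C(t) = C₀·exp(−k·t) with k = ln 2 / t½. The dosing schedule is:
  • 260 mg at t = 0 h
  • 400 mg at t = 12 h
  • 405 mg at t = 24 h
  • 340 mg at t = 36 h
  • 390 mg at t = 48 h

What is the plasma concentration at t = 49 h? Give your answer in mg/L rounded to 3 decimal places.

k = ln 2 / 2 = 0.34657 per h
Dose 1 (260 mg at t=0 h): 260·exp(−0.34657·49) = 0.000 mg/L
Dose 2 (400 mg at t=12 h): 400·exp(−0.34657·37) = 0.001 mg/L
Dose 3 (405 mg at t=24 h): 405·exp(−0.34657·25) = 0.070 mg/L
Dose 4 (340 mg at t=36 h): 340·exp(−0.34657·13) = 3.757 mg/L
Dose 5 (390 mg at t=48 h): 390·exp(−0.34657·1) = 275.772 mg/L
C(49) = 0.000 + 0.001 + 0.070 + 3.757 + 275.772 = 279.599 mg/L

279.599 mg/L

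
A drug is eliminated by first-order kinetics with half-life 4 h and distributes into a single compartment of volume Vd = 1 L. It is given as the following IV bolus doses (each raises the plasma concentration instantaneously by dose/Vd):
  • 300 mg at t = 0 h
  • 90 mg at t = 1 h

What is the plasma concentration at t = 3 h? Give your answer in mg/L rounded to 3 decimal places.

242.021 mg/L

k = ln 2 / 4 = 0.17329 per h
Dose 1 (300 mg at t=0 h): 300·exp(−0.17329·3) = 178.381 mg/L
Dose 2 (90 mg at t=1 h): 90·exp(−0.17329·2) = 63.640 mg/L
C(3) = 178.381 + 63.640 = 242.021 mg/L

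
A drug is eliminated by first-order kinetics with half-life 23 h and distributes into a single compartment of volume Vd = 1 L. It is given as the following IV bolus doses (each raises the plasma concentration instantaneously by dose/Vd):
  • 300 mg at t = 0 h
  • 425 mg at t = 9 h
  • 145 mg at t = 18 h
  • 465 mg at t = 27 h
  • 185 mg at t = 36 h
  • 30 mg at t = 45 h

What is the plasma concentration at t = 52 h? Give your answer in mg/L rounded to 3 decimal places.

k = ln 2 / 23 = 0.03014 per h
Dose 1 (300 mg at t=0 h): 300·exp(−0.03014·52) = 62.594 mg/L
Dose 2 (425 mg at t=9 h): 425·exp(−0.03014·43) = 116.304 mg/L
Dose 3 (145 mg at t=18 h): 145·exp(−0.03014·34) = 52.044 mg/L
Dose 4 (465 mg at t=27 h): 465·exp(−0.03014·25) = 218.900 mg/L
Dose 5 (185 mg at t=36 h): 185·exp(−0.03014·16) = 114.225 mg/L
Dose 6 (30 mg at t=45 h): 30·exp(−0.03014·7) = 24.294 mg/L
C(52) = 62.594 + 116.304 + 52.044 + 218.900 + 114.225 + 24.294 = 588.360 mg/L

588.360 mg/L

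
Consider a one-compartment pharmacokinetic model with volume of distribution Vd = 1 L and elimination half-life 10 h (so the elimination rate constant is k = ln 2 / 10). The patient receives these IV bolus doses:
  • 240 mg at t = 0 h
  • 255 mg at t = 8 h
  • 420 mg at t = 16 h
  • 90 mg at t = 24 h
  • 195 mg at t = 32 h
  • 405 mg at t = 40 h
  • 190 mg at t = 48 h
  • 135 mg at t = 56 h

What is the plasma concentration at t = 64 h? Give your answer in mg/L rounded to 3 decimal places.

266.968 mg/L

k = ln 2 / 10 = 0.06931 per h
Dose 1 (240 mg at t=0 h): 240·exp(−0.06931·64) = 2.842 mg/L
Dose 2 (255 mg at t=8 h): 255·exp(−0.06931·56) = 5.257 mg/L
Dose 3 (420 mg at t=16 h): 420·exp(−0.06931·48) = 15.077 mg/L
Dose 4 (90 mg at t=24 h): 90·exp(−0.06931·40) = 5.625 mg/L
Dose 5 (195 mg at t=32 h): 195·exp(−0.06931·32) = 21.220 mg/L
Dose 6 (405 mg at t=40 h): 405·exp(−0.06931·24) = 76.733 mg/L
Dose 7 (190 mg at t=48 h): 190·exp(−0.06931·16) = 62.677 mg/L
Dose 8 (135 mg at t=56 h): 135·exp(−0.06931·8) = 77.537 mg/L
C(64) = 2.842 + 5.257 + 15.077 + 5.625 + 21.220 + 76.733 + 62.677 + 77.537 = 266.968 mg/L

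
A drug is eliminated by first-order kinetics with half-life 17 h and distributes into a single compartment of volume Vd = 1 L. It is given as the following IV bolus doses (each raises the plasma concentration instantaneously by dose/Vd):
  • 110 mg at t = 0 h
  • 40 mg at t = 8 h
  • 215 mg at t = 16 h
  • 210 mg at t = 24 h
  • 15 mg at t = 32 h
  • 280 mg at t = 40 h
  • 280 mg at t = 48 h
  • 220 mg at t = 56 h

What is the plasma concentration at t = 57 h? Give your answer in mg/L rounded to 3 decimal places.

661.897 mg/L

k = ln 2 / 17 = 0.04077 per h
Dose 1 (110 mg at t=0 h): 110·exp(−0.04077·57) = 10.766 mg/L
Dose 2 (40 mg at t=8 h): 40·exp(−0.04077·49) = 5.425 mg/L
Dose 3 (215 mg at t=16 h): 215·exp(−0.04077·41) = 40.404 mg/L
Dose 4 (210 mg at t=24 h): 210·exp(−0.04077·33) = 54.685 mg/L
Dose 5 (15 mg at t=32 h): 15·exp(−0.04077·25) = 5.413 mg/L
Dose 6 (280 mg at t=40 h): 280·exp(−0.04077·17) = 140.000 mg/L
Dose 7 (280 mg at t=48 h): 280·exp(−0.04077·9) = 193.994 mg/L
Dose 8 (220 mg at t=56 h): 220·exp(−0.04077·1) = 211.210 mg/L
C(57) = 10.766 + 5.425 + 40.404 + 54.685 + 5.413 + 140.000 + 193.994 + 211.210 = 661.897 mg/L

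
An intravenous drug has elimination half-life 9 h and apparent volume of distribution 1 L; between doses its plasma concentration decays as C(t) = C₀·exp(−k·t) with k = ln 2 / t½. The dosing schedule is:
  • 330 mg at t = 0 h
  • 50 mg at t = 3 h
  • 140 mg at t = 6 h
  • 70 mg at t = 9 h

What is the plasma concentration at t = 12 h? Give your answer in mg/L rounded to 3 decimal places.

299.714 mg/L

k = ln 2 / 9 = 0.07702 per h
Dose 1 (330 mg at t=0 h): 330·exp(−0.07702·12) = 130.961 mg/L
Dose 2 (50 mg at t=3 h): 50·exp(−0.07702·9) = 25.000 mg/L
Dose 3 (140 mg at t=6 h): 140·exp(−0.07702·6) = 88.194 mg/L
Dose 4 (70 mg at t=9 h): 70·exp(−0.07702·3) = 55.559 mg/L
C(12) = 130.961 + 25.000 + 88.194 + 55.559 = 299.714 mg/L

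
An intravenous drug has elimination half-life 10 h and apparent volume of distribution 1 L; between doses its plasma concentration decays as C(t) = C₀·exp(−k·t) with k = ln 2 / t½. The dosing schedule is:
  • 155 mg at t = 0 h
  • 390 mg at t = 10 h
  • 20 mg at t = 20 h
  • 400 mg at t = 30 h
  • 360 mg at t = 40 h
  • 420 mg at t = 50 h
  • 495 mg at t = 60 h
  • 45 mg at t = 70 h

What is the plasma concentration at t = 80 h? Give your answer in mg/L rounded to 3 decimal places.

k = ln 2 / 10 = 0.06931 per h
Dose 1 (155 mg at t=0 h): 155·exp(−0.06931·80) = 0.605 mg/L
Dose 2 (390 mg at t=10 h): 390·exp(−0.06931·70) = 3.047 mg/L
Dose 3 (20 mg at t=20 h): 20·exp(−0.06931·60) = 0.313 mg/L
Dose 4 (400 mg at t=30 h): 400·exp(−0.06931·50) = 12.500 mg/L
Dose 5 (360 mg at t=40 h): 360·exp(−0.06931·40) = 22.500 mg/L
Dose 6 (420 mg at t=50 h): 420·exp(−0.06931·30) = 52.500 mg/L
Dose 7 (495 mg at t=60 h): 495·exp(−0.06931·20) = 123.750 mg/L
Dose 8 (45 mg at t=70 h): 45·exp(−0.06931·10) = 22.500 mg/L
C(80) = 0.605 + 3.047 + 0.313 + 12.500 + 22.500 + 52.500 + 123.750 + 22.500 = 237.715 mg/L

237.715 mg/L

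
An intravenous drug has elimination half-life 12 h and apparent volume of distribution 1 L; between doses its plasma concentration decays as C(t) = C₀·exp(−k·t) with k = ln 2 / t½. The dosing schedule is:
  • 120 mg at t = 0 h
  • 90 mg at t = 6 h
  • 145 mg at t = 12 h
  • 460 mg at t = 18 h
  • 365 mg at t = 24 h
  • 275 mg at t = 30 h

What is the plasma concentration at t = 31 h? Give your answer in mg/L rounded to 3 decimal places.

k = ln 2 / 12 = 0.05776 per h
Dose 1 (120 mg at t=0 h): 120·exp(−0.05776·31) = 20.023 mg/L
Dose 2 (90 mg at t=6 h): 90·exp(−0.05776·25) = 21.237 mg/L
Dose 3 (145 mg at t=12 h): 145·exp(−0.05776·19) = 48.388 mg/L
Dose 4 (460 mg at t=18 h): 460·exp(−0.05776·13) = 217.091 mg/L
Dose 5 (365 mg at t=24 h): 365·exp(−0.05776·7) = 243.608 mg/L
Dose 6 (275 mg at t=30 h): 275·exp(−0.05776·1) = 259.565 mg/L
C(31) = 20.023 + 21.237 + 48.388 + 217.091 + 243.608 + 259.565 = 809.913 mg/L

809.913 mg/L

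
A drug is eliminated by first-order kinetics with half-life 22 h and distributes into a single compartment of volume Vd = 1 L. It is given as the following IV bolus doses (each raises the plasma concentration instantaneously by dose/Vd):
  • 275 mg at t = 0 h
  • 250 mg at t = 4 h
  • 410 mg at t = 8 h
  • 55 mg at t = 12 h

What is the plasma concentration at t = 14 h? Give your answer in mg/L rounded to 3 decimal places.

k = ln 2 / 22 = 0.03151 per h
Dose 1 (275 mg at t=0 h): 275·exp(−0.03151·14) = 176.916 mg/L
Dose 2 (250 mg at t=4 h): 250·exp(−0.03151·10) = 182.435 mg/L
Dose 3 (410 mg at t=8 h): 410·exp(−0.03151·6) = 339.379 mg/L
Dose 4 (55 mg at t=12 h): 55·exp(−0.03151·2) = 51.641 mg/L
C(14) = 176.916 + 182.435 + 339.379 + 51.641 = 750.371 mg/L

750.371 mg/L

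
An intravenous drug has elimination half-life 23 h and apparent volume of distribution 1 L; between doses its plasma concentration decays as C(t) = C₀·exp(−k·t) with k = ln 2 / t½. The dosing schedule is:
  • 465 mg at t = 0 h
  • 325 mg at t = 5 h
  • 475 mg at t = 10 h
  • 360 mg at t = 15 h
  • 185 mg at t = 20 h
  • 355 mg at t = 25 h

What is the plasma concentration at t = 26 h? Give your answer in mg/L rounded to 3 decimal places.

1435.559 mg/L

k = ln 2 / 23 = 0.03014 per h
Dose 1 (465 mg at t=0 h): 465·exp(−0.03014·26) = 212.402 mg/L
Dose 2 (325 mg at t=5 h): 325·exp(−0.03014·21) = 172.596 mg/L
Dose 3 (475 mg at t=10 h): 475·exp(−0.03014·16) = 293.279 mg/L
Dose 4 (360 mg at t=15 h): 360·exp(−0.03014·11) = 258.423 mg/L
Dose 5 (185 mg at t=20 h): 185·exp(−0.03014·6) = 154.398 mg/L
Dose 6 (355 mg at t=25 h): 355·exp(−0.03014·1) = 344.461 mg/L
C(26) = 212.402 + 172.596 + 293.279 + 258.423 + 154.398 + 344.461 = 1435.559 mg/L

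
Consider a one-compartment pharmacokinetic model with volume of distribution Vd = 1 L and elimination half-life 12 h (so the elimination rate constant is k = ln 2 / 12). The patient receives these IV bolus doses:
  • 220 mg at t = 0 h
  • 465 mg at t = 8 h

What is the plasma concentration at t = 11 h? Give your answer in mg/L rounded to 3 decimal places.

507.558 mg/L

k = ln 2 / 12 = 0.05776 per h
Dose 1 (220 mg at t=0 h): 220·exp(−0.05776·11) = 116.541 mg/L
Dose 2 (465 mg at t=8 h): 465·exp(−0.05776·3) = 391.017 mg/L
C(11) = 116.541 + 391.017 = 507.558 mg/L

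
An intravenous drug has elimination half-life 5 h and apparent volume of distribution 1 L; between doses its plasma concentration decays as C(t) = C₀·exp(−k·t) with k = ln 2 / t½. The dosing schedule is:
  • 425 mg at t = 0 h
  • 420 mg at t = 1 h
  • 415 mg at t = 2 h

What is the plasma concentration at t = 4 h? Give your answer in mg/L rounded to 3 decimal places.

835.706 mg/L

k = ln 2 / 5 = 0.13863 per h
Dose 1 (425 mg at t=0 h): 425·exp(−0.13863·4) = 244.098 mg/L
Dose 2 (420 mg at t=1 h): 420·exp(−0.13863·3) = 277.097 mg/L
Dose 3 (415 mg at t=2 h): 415·exp(−0.13863·2) = 314.511 mg/L
C(4) = 244.098 + 277.097 + 314.511 = 835.706 mg/L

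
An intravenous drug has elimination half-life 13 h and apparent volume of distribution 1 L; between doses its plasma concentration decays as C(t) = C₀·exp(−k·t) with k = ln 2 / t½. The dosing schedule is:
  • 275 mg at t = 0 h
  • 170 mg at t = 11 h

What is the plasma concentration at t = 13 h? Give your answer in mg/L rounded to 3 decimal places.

290.305 mg/L

k = ln 2 / 13 = 0.05332 per h
Dose 1 (275 mg at t=0 h): 275·exp(−0.05332·13) = 137.500 mg/L
Dose 2 (170 mg at t=11 h): 170·exp(−0.05332·2) = 152.805 mg/L
C(13) = 137.500 + 152.805 = 290.305 mg/L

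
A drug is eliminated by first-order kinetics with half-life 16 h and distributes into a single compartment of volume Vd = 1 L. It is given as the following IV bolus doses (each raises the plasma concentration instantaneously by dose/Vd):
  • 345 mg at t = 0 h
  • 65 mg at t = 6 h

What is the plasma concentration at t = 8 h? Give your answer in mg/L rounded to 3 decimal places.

303.557 mg/L

k = ln 2 / 16 = 0.04332 per h
Dose 1 (345 mg at t=0 h): 345·exp(−0.04332·8) = 243.952 mg/L
Dose 2 (65 mg at t=6 h): 65·exp(−0.04332·2) = 59.605 mg/L
C(8) = 243.952 + 59.605 = 303.557 mg/L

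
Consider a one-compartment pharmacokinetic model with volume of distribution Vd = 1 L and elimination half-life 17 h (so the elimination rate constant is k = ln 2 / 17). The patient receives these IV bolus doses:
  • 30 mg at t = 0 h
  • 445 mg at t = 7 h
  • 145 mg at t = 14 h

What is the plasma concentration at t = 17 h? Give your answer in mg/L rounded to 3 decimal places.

439.300 mg/L

k = ln 2 / 17 = 0.04077 per h
Dose 1 (30 mg at t=0 h): 30·exp(−0.04077·17) = 15.000 mg/L
Dose 2 (445 mg at t=7 h): 445·exp(−0.04077·10) = 295.994 mg/L
Dose 3 (145 mg at t=14 h): 145·exp(−0.04077·3) = 128.305 mg/L
C(17) = 15.000 + 295.994 + 128.305 = 439.300 mg/L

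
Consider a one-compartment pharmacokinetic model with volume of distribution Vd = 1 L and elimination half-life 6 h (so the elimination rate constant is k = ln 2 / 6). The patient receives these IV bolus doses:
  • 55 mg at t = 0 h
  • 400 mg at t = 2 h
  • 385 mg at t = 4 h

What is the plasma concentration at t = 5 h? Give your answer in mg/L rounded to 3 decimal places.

k = ln 2 / 6 = 0.11552 per h
Dose 1 (55 mg at t=0 h): 55·exp(−0.11552·5) = 30.868 mg/L
Dose 2 (400 mg at t=2 h): 400·exp(−0.11552·3) = 282.843 mg/L
Dose 3 (385 mg at t=4 h): 385·exp(−0.11552·1) = 342.996 mg/L
C(5) = 30.868 + 282.843 + 342.996 = 656.706 mg/L

656.706 mg/L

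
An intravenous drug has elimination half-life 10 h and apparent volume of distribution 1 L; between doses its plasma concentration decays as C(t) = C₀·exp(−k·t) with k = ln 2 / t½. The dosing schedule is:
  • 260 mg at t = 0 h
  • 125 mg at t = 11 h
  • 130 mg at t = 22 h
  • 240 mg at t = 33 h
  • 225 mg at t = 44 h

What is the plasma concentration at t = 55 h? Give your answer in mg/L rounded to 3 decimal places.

182.064 mg/L

k = ln 2 / 10 = 0.06931 per h
Dose 1 (260 mg at t=0 h): 260·exp(−0.06931·55) = 5.745 mg/L
Dose 2 (125 mg at t=11 h): 125·exp(−0.06931·44) = 5.921 mg/L
Dose 3 (130 mg at t=22 h): 130·exp(−0.06931·33) = 13.199 mg/L
Dose 4 (240 mg at t=33 h): 240·exp(−0.06931·22) = 52.233 mg/L
Dose 5 (225 mg at t=44 h): 225·exp(−0.06931·11) = 104.966 mg/L
C(55) = 5.745 + 5.921 + 13.199 + 52.233 + 104.966 = 182.064 mg/L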